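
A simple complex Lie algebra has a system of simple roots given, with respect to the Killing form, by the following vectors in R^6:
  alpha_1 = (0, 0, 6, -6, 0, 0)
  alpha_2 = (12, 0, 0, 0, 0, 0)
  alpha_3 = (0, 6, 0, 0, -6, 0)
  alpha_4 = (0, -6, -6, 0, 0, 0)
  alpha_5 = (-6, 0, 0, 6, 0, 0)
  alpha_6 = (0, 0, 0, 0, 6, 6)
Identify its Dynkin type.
C_6 (sp(12))

Compute the Cartan integers a_ij = 2(alpha_i, alpha_j)/(alpha_j, alpha_j); the resulting 6x6 Cartan matrix is
[[2, 0, 0, -1, -1, 0], [0, 2, 0, 0, -2, 0], [0, 0, 2, -1, 0, -1], [-1, 0, -1, 2, 0, 0], [-1, -1, 0, 0, 2, 0], [0, 0, -1, 0, 0, 2]].
The roots have two lengths (squared-length ratio 2:1); the short ones are alpha_{1,3,4,5,6}. The associated Dynkin diagram is a chain of 6 nodes with a double edge at one end; the terminal node there is the unique long simple root (C_6), so the type is C_6 (the algebra sp(12)).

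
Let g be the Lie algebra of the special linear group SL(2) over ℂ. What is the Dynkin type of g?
This is sl(2), which has dimension 2^2 - 1 = 3 and rank 2 - 1 = 1 (a Cartan subalgebra is the diagonal traceless matrices). In the classification of classical Lie algebras, the special linear algebra sl(n+1) has type A_n; here n = 1, so the Dynkin diagram is a chain of 1 nodes with single edges (A_1). Hence the type is A_1.

A_1 (sl(2))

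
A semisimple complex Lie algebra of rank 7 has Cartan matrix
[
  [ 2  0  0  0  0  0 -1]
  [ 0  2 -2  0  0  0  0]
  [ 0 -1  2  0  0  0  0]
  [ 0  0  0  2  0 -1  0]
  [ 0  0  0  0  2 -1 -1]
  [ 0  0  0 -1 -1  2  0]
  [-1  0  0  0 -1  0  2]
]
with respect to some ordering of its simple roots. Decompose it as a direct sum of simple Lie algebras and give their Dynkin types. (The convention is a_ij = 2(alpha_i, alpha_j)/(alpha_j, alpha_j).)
A_5 (sl(6)) + B_2 (so(5))

The diagram associated to this matrix has two connected components: the simple roots {alpha_1, alpha_4, alpha_5, alpha_6, alpha_7} form a chain of 5 nodes with single edges (A_5), and {alpha_2, alpha_3} form a chain of 2 nodes with a double edge at one end; the terminal node there is the unique short simple root (B_2). A semisimple Lie algebra decomposes uniquely as the direct sum of simple ideals, one per connected component of its Dynkin diagram, so g ≅ A_5 ⊕ B_2 (dimension 35 + 10 = 45).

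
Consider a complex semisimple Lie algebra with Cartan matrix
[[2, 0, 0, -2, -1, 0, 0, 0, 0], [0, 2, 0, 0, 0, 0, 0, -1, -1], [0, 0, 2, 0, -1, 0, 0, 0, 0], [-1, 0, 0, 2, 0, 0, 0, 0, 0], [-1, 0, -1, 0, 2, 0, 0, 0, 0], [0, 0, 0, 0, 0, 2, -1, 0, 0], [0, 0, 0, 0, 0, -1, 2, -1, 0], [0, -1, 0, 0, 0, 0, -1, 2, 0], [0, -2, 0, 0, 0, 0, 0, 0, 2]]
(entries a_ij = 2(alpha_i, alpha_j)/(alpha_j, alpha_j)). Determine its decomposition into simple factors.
type B_4 ⊕ type C_5

The diagram associated to this matrix has two connected components: the simple roots {alpha_1, alpha_3, alpha_4, alpha_5} form a chain of 4 nodes with a double edge at one end; the terminal node there is the unique short simple root (B_4), and {alpha_2, alpha_6, alpha_7, alpha_8, alpha_9} form a chain of 5 nodes with a double edge at one end; the terminal node there is the unique long simple root (C_5). A semisimple Lie algebra decomposes uniquely as the direct sum of simple ideals, one per connected component of its Dynkin diagram, so g ≅ B_4 ⊕ C_5 (dimension 36 + 55 = 91).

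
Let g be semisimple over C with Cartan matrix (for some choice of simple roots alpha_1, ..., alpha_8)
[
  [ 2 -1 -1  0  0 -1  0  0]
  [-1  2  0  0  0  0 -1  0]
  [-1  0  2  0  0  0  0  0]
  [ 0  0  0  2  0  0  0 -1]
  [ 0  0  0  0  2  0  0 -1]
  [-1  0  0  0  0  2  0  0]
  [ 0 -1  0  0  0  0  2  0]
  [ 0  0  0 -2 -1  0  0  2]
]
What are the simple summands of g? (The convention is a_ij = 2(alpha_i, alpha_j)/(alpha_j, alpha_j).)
B_3 (so(7)) ⊕ D_5 (so(10))

The diagram associated to this matrix has two connected components: the simple roots {alpha_4, alpha_5, alpha_8} form a chain of 3 nodes with a double edge at one end; the terminal node there is the unique short simple root (B_3), and {alpha_1, alpha_2, alpha_3, alpha_6, alpha_7} form a chain of 3 nodes with a fork of two nodes at one end (D_5). A semisimple Lie algebra decomposes uniquely as the direct sum of simple ideals, one per connected component of its Dynkin diagram, so g ≅ B_3 ⊕ D_5 (dimension 21 + 45 = 66).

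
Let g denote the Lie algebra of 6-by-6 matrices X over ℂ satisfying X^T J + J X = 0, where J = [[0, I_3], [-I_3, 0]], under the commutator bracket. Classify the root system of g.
This is sp(6), which has dimension 6(6+1)/2 = 21 and rank 6/2 = 3. In the classification of classical Lie algebras, the symplectic algebra sp(2n) has type C_n; here n = 3, so the Dynkin diagram is a chain of 3 nodes with a double edge at one end; the terminal node there is the unique long simple root (C_3). Hence the type is C_3.

C_3 (sp(6))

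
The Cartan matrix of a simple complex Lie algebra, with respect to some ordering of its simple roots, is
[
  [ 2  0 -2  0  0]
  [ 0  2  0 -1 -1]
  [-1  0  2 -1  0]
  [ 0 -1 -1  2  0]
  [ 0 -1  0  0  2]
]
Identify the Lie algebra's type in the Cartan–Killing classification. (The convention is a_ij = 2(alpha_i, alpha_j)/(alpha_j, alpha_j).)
C_5

The matrix has rank 5 with 2's on the diagonal. Reading the off-diagonal entries as Dynkin edges (a single edge where a_ij = a_ji = -1; a double or triple edge where a_ij * a_ji = 2 or 3), the diagram is a chain of 5 nodes with a double edge at one end; the terminal node there is the unique long simple root (C_5). One simple-root ordering that puts it in standard form is (alpha_5, alpha_2, alpha_4, alpha_3, alpha_1). So the algebra is type C_5, i.e. sp(10).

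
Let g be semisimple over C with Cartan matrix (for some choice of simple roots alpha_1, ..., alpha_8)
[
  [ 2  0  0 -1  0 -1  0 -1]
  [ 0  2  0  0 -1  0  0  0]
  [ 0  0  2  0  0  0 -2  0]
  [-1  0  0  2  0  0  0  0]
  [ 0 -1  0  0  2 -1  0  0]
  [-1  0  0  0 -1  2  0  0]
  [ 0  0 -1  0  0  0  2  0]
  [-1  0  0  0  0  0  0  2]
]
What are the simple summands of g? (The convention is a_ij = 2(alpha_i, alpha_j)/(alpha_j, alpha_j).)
type B_2 ⊕ type D_6

The diagram associated to this matrix has two connected components: the simple roots {alpha_3, alpha_7} form a chain of 2 nodes with a double edge at one end; the terminal node there is the unique short simple root (B_2), and {alpha_1, alpha_2, alpha_4, alpha_5, alpha_6, alpha_8} form a chain of 4 nodes with a fork of two nodes at one end (D_6). A semisimple Lie algebra decomposes uniquely as the direct sum of simple ideals, one per connected component of its Dynkin diagram, so g ≅ B_2 ⊕ D_6 (dimension 10 + 66 = 76).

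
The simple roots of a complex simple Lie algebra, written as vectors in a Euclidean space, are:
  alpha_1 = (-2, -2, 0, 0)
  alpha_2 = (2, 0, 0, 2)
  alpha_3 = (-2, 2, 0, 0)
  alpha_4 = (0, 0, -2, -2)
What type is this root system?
D_4

Compute the Cartan integers a_ij = 2(alpha_i, alpha_j)/(alpha_j, alpha_j); the resulting 4x4 Cartan matrix is
[[2, -1, 0, 0], [-1, 2, -1, -1], [0, -1, 2, 0], [0, -1, 0, 2]].
All simple roots have the same length, so the diagram is simply laced. The associated Dynkin diagram is a chain of 2 nodes with a fork of two nodes at one end (D_4), so the type is D_4 (the algebra so(8)).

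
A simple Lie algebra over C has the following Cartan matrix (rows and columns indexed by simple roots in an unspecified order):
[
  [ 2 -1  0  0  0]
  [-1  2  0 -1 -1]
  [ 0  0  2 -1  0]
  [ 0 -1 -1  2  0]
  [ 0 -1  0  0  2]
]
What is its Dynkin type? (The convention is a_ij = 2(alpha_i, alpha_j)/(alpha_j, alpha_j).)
The matrix has rank 5 with 2's on the diagonal. Reading the off-diagonal entries as Dynkin edges (a single edge where a_ij = a_ji = -1; a double or triple edge where a_ij * a_ji = 2 or 3), the diagram is a chain of 3 nodes with a fork of two nodes at one end (D_5). One simple-root ordering that puts it in standard form is (alpha_3, alpha_4, alpha_2, alpha_1, alpha_5). So the algebra is type D_5, i.e. so(10).

D_5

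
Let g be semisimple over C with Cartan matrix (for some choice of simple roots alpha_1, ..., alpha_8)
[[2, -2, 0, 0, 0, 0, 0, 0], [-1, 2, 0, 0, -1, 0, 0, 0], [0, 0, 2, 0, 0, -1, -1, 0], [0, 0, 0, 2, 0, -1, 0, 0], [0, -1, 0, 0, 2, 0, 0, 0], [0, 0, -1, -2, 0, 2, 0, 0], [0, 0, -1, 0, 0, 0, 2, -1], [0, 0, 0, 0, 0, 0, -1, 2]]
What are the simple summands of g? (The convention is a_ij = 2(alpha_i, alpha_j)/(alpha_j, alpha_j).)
The diagram associated to this matrix has two connected components: the simple roots {alpha_3, alpha_4, alpha_6, alpha_7, alpha_8} form a chain of 5 nodes with a double edge at one end; the terminal node there is the unique short simple root (B_5), and {alpha_1, alpha_2, alpha_5} form a chain of 3 nodes with a double edge at one end; the terminal node there is the unique long simple root (C_3). A semisimple Lie algebra decomposes uniquely as the direct sum of simple ideals, one per connected component of its Dynkin diagram, so g ≅ B_5 ⊕ C_3 (dimension 55 + 21 = 76).

B_5 (so(11)) + C_3 (sp(6))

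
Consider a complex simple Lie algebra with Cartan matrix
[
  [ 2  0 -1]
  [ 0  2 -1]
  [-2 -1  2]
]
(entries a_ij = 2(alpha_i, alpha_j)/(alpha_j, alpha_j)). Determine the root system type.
The matrix has rank 3 with 2's on the diagonal. Reading the off-diagonal entries as Dynkin edges (a single edge where a_ij = a_ji = -1; a double or triple edge where a_ij * a_ji = 2 or 3), the diagram is a chain of 3 nodes with a double edge at one end; the terminal node there is the unique short simple root (B_3). One simple-root ordering that puts it in standard form is (alpha_2, alpha_3, alpha_1). So the algebra is type B_3, i.e. so(7).

B_3 (so(7))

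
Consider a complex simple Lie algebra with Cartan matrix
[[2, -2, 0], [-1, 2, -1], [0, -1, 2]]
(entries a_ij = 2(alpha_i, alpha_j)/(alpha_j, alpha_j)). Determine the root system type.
C_3 (sp(6))

The matrix has rank 3 with 2's on the diagonal. Reading the off-diagonal entries as Dynkin edges (a single edge where a_ij = a_ji = -1; a double or triple edge where a_ij * a_ji = 2 or 3), the diagram is a chain of 3 nodes with a double edge at one end; the terminal node there is the unique long simple root (C_3). One simple-root ordering that puts it in standard form is (alpha_3, alpha_2, alpha_1). So the algebra is type C_3, i.e. sp(6).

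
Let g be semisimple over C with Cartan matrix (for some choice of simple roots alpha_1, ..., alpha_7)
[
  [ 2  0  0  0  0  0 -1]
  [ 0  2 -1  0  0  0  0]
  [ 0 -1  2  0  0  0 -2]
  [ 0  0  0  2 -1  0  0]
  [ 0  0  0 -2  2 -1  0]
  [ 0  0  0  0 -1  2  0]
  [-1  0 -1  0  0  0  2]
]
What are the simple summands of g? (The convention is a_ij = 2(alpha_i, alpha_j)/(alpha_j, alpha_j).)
The diagram associated to this matrix has two connected components: the simple roots {alpha_4, alpha_5, alpha_6} form a chain of 3 nodes with a double edge at one end; the terminal node there is the unique short simple root (B_3), and {alpha_1, alpha_2, alpha_3, alpha_7} form a chain of 4 nodes with a double edge between the middle two (F_4). A semisimple Lie algebra decomposes uniquely as the direct sum of simple ideals, one per connected component of its Dynkin diagram, so g ≅ B_3 ⊕ F_4 (dimension 21 + 52 = 73).

B_3 (so(7)) ⊕ F_4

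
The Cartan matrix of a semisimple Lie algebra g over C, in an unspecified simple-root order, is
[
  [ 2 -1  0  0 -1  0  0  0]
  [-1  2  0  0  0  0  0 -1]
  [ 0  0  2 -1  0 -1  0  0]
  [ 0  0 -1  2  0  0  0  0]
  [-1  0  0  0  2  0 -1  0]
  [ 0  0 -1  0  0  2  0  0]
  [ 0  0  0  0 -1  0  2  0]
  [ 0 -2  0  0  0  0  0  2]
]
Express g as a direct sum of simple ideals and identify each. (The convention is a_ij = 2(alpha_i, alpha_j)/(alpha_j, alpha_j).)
A_3 ⊕ C_5

The diagram associated to this matrix has two connected components: the simple roots {alpha_3, alpha_4, alpha_6} form a chain of 3 nodes with single edges (A_3), and {alpha_1, alpha_2, alpha_5, alpha_7, alpha_8} form a chain of 5 nodes with a double edge at one end; the terminal node there is the unique long simple root (C_5). A semisimple Lie algebra decomposes uniquely as the direct sum of simple ideals, one per connected component of its Dynkin diagram, so g ≅ A_3 ⊕ C_5 (dimension 15 + 55 = 70).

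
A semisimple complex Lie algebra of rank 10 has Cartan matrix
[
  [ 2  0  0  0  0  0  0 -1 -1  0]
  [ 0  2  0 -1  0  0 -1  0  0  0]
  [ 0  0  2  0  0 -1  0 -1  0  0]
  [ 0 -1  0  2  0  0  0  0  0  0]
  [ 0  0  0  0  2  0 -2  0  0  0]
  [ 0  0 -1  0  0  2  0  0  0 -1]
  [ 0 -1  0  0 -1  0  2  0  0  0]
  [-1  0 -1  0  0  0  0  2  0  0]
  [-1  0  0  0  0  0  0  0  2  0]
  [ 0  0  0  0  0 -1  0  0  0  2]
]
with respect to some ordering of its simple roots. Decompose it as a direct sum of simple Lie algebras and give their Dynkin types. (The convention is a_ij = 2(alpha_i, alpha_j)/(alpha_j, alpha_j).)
A_6 (sl(7)) ⊕ C_4 (sp(8))

The diagram associated to this matrix has two connected components: the simple roots {alpha_1, alpha_3, alpha_6, alpha_8, alpha_9, alpha_10} form a chain of 6 nodes with single edges (A_6), and {alpha_2, alpha_4, alpha_5, alpha_7} form a chain of 4 nodes with a double edge at one end; the terminal node there is the unique long simple root (C_4). A semisimple Lie algebra decomposes uniquely as the direct sum of simple ideals, one per connected component of its Dynkin diagram, so g ≅ A_6 ⊕ C_4 (dimension 48 + 36 = 84).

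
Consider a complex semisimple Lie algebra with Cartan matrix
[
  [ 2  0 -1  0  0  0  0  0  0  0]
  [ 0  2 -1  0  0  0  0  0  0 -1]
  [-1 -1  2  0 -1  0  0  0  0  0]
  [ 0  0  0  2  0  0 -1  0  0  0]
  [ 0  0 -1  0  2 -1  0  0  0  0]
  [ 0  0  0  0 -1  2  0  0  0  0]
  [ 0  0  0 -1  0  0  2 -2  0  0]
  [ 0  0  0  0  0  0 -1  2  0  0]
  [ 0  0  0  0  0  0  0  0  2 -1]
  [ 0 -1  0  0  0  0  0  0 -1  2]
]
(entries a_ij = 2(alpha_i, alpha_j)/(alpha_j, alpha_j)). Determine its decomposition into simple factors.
The diagram associated to this matrix has two connected components: the simple roots {alpha_4, alpha_7, alpha_8} form a chain of 3 nodes with a double edge at one end; the terminal node there is the unique short simple root (B_3), and {alpha_1, alpha_2, alpha_3, alpha_5, alpha_6, alpha_9, alpha_10} form a chain of 6 nodes with one extra node attached to the third node from one end (E_7). A semisimple Lie algebra decomposes uniquely as the direct sum of simple ideals, one per connected component of its Dynkin diagram, so g ≅ B_3 ⊕ E_7 (dimension 21 + 133 = 154).

type B_3 ⊕ type E_7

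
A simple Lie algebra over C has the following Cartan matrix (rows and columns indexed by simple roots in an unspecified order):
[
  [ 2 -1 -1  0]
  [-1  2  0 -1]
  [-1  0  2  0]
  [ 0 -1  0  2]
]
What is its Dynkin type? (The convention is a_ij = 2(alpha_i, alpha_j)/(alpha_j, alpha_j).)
A4

The matrix has rank 4 with 2's on the diagonal. Reading the off-diagonal entries as Dynkin edges (a single edge where a_ij = a_ji = -1; a double or triple edge where a_ij * a_ji = 2 or 3), the diagram is a chain of 4 nodes with single edges (A_4). One simple-root ordering that puts it in standard form is (alpha_4, alpha_2, alpha_1, alpha_3). So the algebra is type A_4, i.e. sl(5).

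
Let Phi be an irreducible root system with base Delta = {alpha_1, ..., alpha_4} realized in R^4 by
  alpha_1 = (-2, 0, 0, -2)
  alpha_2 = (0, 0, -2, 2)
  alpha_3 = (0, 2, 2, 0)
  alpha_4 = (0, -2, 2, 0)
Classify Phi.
D4

Compute the Cartan integers a_ij = 2(alpha_i, alpha_j)/(alpha_j, alpha_j); the resulting 4x4 Cartan matrix is
[[2, -1, 0, 0], [-1, 2, -1, -1], [0, -1, 2, 0], [0, -1, 0, 2]].
All simple roots have the same length, so the diagram is simply laced. The associated Dynkin diagram is a chain of 2 nodes with a fork of two nodes at one end (D_4), so the type is D_4 (the algebra so(8)).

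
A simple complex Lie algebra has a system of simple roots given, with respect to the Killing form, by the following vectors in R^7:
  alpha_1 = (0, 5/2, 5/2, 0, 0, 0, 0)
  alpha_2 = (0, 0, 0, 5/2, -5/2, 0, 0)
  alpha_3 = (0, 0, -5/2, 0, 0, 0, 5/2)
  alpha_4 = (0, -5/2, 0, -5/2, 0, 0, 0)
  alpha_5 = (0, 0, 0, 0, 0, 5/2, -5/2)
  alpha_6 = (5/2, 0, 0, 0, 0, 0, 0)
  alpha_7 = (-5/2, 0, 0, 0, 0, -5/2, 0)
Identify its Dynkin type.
Compute the Cartan integers a_ij = 2(alpha_i, alpha_j)/(alpha_j, alpha_j); the resulting 7x7 Cartan matrix is
[[2, 0, -1, -1, 0, 0, 0], [0, 2, 0, -1, 0, 0, 0], [-1, 0, 2, 0, -1, 0, 0], [-1, -1, 0, 2, 0, 0, 0], [0, 0, -1, 0, 2, 0, -1], [0, 0, 0, 0, 0, 2, -1], [0, 0, 0, 0, -1, -2, 2]].
The roots have two lengths (squared-length ratio 2:1); the short ones are alpha_{6}. The associated Dynkin diagram is a chain of 7 nodes with a double edge at one end; the terminal node there is the unique short simple root (B_7), so the type is B_7 (the algebra so(15)).

B_7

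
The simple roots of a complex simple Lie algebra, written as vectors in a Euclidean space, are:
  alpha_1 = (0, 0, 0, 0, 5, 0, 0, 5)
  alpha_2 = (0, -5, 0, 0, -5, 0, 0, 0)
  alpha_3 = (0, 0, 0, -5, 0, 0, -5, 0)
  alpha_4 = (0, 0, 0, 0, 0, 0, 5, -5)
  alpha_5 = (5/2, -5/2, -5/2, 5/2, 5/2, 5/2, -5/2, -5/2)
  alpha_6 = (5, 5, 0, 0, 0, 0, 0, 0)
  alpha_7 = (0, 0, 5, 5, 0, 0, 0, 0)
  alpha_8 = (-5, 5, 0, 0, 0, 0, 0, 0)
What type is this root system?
Compute the Cartan integers a_ij = 2(alpha_i, alpha_j)/(alpha_j, alpha_j); the resulting 8x8 Cartan matrix is
[[2, -1, 0, -1, 0, 0, 0, 0], [-1, 2, 0, 0, 0, -1, 0, -1], [0, 0, 2, -1, 0, 0, -1, 0], [-1, 0, -1, 2, 0, 0, 0, 0], [0, 0, 0, 0, 2, 0, 0, -1], [0, -1, 0, 0, 0, 2, 0, 0], [0, 0, -1, 0, 0, 0, 2, 0], [0, -1, 0, 0, -1, 0, 0, 2]].
All simple roots have the same length, so the diagram is simply laced. The associated Dynkin diagram is a chain of 7 nodes with one extra node attached to the third node from one end (E_8), so the type is E_8.

E8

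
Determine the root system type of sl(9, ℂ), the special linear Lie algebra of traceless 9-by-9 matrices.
This is sl(9), which has dimension 9^2 - 1 = 80 and rank 9 - 1 = 8 (a Cartan subalgebra is the diagonal traceless matrices). In the classification of classical Lie algebras, the special linear algebra sl(n+1) has type A_n; here n = 8, so the Dynkin diagram is a chain of 8 nodes with single edges (A_8). Hence the type is A_8.

A_8 (sl(9))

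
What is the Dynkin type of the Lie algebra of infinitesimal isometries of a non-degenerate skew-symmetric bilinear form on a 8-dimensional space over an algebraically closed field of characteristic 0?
This is sp(8), which has dimension 8(8+1)/2 = 36 and rank 8/2 = 4. In the classification of classical Lie algebras, the symplectic algebra sp(2n) has type C_n; here n = 4, so the Dynkin diagram is a chain of 4 nodes with a double edge at one end; the terminal node there is the unique long simple root (C_4). Hence the type is C_4.

C_4 (sp(8))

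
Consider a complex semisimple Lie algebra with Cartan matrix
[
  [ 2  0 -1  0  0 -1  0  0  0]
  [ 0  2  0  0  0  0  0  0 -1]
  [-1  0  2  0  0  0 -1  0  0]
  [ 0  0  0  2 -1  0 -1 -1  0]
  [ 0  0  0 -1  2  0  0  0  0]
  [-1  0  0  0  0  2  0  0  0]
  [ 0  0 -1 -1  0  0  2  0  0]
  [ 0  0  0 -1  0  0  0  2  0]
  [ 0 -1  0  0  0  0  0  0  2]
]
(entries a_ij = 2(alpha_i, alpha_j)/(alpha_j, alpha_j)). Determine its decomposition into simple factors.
The diagram associated to this matrix has two connected components: the simple roots {alpha_2, alpha_9} form a chain of 2 nodes with single edges (A_2), and {alpha_1, alpha_3, alpha_4, alpha_5, alpha_6, alpha_7, alpha_8} form a chain of 5 nodes with a fork of two nodes at one end (D_7). A semisimple Lie algebra decomposes uniquely as the direct sum of simple ideals, one per connected component of its Dynkin diagram, so g ≅ A_2 ⊕ D_7 (dimension 8 + 91 = 99).

A_2 ⊕ D_7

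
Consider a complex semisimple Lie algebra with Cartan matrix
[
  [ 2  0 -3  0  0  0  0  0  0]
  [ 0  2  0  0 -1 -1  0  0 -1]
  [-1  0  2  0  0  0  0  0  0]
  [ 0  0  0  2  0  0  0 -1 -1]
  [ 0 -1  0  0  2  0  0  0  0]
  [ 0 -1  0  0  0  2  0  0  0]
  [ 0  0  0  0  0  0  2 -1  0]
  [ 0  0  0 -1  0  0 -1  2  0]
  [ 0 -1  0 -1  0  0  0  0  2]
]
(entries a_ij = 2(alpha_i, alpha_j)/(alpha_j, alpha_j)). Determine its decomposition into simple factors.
D7 ⊕ G2

The diagram associated to this matrix has two connected components: the simple roots {alpha_2, alpha_4, alpha_5, alpha_6, alpha_7, alpha_8, alpha_9} form a chain of 5 nodes with a fork of two nodes at one end (D_7), and {alpha_1, alpha_3} form two nodes joined by a triple edge (G_2). A semisimple Lie algebra decomposes uniquely as the direct sum of simple ideals, one per connected component of its Dynkin diagram, so g ≅ D_7 ⊕ G_2 (dimension 91 + 14 = 105).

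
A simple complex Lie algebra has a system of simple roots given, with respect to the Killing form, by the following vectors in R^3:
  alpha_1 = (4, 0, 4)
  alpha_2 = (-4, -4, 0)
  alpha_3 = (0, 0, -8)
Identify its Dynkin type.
Compute the Cartan integers a_ij = 2(alpha_i, alpha_j)/(alpha_j, alpha_j); the resulting 3x3 Cartan matrix is
[[2, -1, -1], [-1, 2, 0], [-2, 0, 2]].
The roots have two lengths (squared-length ratio 2:1); the short ones are alpha_{1,2}. The associated Dynkin diagram is a chain of 3 nodes with a double edge at one end; the terminal node there is the unique long simple root (C_3), so the type is C_3 (the algebra sp(6)).

C3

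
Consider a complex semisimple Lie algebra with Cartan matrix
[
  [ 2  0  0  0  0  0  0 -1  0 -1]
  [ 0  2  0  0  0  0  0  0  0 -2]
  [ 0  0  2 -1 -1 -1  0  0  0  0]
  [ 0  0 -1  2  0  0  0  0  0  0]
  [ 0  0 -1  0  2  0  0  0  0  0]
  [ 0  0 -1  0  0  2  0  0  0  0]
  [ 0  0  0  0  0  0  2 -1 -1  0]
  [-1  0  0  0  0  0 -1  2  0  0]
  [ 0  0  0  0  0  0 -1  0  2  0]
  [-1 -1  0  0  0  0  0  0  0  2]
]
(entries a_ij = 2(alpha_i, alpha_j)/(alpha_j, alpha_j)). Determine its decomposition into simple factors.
type C_6 ⊕ type D_4

The diagram associated to this matrix has two connected components: the simple roots {alpha_1, alpha_2, alpha_7, alpha_8, alpha_9, alpha_10} form a chain of 6 nodes with a double edge at one end; the terminal node there is the unique long simple root (C_6), and {alpha_3, alpha_4, alpha_5, alpha_6} form a chain of 2 nodes with a fork of two nodes at one end (D_4). A semisimple Lie algebra decomposes uniquely as the direct sum of simple ideals, one per connected component of its Dynkin diagram, so g ≅ C_6 ⊕ D_4 (dimension 78 + 28 = 106).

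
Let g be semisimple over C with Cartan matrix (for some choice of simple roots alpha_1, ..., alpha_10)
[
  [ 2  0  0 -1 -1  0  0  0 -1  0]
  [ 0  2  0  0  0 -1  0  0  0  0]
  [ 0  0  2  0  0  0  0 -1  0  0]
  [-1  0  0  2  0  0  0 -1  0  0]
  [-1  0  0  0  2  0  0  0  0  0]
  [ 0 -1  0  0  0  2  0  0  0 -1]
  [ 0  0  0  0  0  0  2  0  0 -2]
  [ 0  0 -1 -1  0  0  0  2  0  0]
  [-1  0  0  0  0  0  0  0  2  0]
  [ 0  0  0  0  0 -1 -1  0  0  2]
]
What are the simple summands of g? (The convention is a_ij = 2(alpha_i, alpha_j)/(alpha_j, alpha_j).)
C_4 + D_6

The diagram associated to this matrix has two connected components: the simple roots {alpha_2, alpha_6, alpha_7, alpha_10} form a chain of 4 nodes with a double edge at one end; the terminal node there is the unique long simple root (C_4), and {alpha_1, alpha_3, alpha_4, alpha_5, alpha_8, alpha_9} form a chain of 4 nodes with a fork of two nodes at one end (D_6). A semisimple Lie algebra decomposes uniquely as the direct sum of simple ideals, one per connected component of its Dynkin diagram, so g ≅ C_4 ⊕ D_6 (dimension 36 + 66 = 102).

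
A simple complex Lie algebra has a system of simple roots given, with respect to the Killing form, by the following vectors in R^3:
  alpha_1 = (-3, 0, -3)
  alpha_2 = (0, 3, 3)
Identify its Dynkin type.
Compute the Cartan integers a_ij = 2(alpha_i, alpha_j)/(alpha_j, alpha_j); the resulting 2x2 Cartan matrix is
[[2, -1], [-1, 2]].
All simple roots have the same length, so the diagram is simply laced. The associated Dynkin diagram is a chain of 2 nodes with single edges (A_2), so the type is A_2 (the algebra sl(3)).

A_2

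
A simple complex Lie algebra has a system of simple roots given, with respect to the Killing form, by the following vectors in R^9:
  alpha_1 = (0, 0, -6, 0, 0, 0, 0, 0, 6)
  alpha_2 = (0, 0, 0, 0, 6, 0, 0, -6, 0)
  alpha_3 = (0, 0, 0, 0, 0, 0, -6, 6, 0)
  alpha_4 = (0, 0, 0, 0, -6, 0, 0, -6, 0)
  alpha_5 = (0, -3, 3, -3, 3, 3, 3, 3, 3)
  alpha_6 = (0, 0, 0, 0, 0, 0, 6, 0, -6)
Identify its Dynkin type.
Compute the Cartan integers a_ij = 2(alpha_i, alpha_j)/(alpha_j, alpha_j); the resulting 6x6 Cartan matrix is
[[2, 0, 0, 0, 0, -1], [0, 2, -1, 0, 0, 0], [0, -1, 2, -1, 0, -1], [0, 0, -1, 2, -1, 0], [0, 0, 0, -1, 2, 0], [-1, 0, -1, 0, 0, 2]].
All simple roots have the same length, so the diagram is simply laced. The associated Dynkin diagram is a chain of 5 nodes with one extra node attached to the third node from one end (E_6), so the type is E_6.

type E_6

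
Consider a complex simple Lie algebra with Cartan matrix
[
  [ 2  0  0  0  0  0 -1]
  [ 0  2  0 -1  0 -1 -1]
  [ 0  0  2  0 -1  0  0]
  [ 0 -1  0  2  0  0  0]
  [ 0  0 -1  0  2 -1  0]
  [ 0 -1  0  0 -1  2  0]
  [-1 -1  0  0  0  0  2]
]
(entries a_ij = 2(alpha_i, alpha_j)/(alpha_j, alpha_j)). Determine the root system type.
The matrix has rank 7 with 2's on the diagonal. Reading the off-diagonal entries as Dynkin edges (a single edge where a_ij = a_ji = -1; a double or triple edge where a_ij * a_ji = 2 or 3), the diagram is a chain of 6 nodes with one extra node attached to the third node from one end (E_7). One simple-root ordering that puts it in standard form is (alpha_1, alpha_4, alpha_7, alpha_2, alpha_6, alpha_5, alpha_3). So the algebra is type E_7.

type E_7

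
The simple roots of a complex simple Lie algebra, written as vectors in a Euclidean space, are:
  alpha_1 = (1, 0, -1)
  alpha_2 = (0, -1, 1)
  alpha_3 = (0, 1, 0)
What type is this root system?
Compute the Cartan integers a_ij = 2(alpha_i, alpha_j)/(alpha_j, alpha_j); the resulting 3x3 Cartan matrix is
[[2, -1, 0], [-1, 2, -2], [0, -1, 2]].
The roots have two lengths (squared-length ratio 2:1); the short ones are alpha_{3}. The associated Dynkin diagram is a chain of 3 nodes with a double edge at one end; the terminal node there is the unique short simple root (B_3), so the type is B_3 (the algebra so(7)).

B_3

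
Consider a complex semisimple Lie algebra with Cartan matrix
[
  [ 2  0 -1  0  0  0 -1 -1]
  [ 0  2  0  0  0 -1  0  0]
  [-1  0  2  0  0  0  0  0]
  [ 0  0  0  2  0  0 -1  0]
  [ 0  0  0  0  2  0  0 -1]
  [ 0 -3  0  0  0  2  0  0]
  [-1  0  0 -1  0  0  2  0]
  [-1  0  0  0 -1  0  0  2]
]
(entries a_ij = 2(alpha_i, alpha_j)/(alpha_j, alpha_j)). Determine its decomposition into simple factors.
The diagram associated to this matrix has two connected components: the simple roots {alpha_1, alpha_3, alpha_4, alpha_5, alpha_7, alpha_8} form a chain of 5 nodes with one extra node attached to the third node from one end (E_6), and {alpha_2, alpha_6} form two nodes joined by a triple edge (G_2). A semisimple Lie algebra decomposes uniquely as the direct sum of simple ideals, one per connected component of its Dynkin diagram, so g ≅ E_6 ⊕ G_2 (dimension 78 + 14 = 92).

type E_6 + type G_2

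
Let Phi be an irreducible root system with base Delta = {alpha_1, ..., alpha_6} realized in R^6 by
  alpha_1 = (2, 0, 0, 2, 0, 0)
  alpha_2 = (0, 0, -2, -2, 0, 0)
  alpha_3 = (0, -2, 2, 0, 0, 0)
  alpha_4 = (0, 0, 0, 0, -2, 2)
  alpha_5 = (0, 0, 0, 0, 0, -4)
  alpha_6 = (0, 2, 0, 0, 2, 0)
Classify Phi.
type C_6

Compute the Cartan integers a_ij = 2(alpha_i, alpha_j)/(alpha_j, alpha_j); the resulting 6x6 Cartan matrix is
[[2, -1, 0, 0, 0, 0], [-1, 2, -1, 0, 0, 0], [0, -1, 2, 0, 0, -1], [0, 0, 0, 2, -1, -1], [0, 0, 0, -2, 2, 0], [0, 0, -1, -1, 0, 2]].
The roots have two lengths (squared-length ratio 2:1); the short ones are alpha_{1,2,3,4,6}. The associated Dynkin diagram is a chain of 6 nodes with a double edge at one end; the terminal node there is the unique long simple root (C_6), so the type is C_6 (the algebra sp(12)).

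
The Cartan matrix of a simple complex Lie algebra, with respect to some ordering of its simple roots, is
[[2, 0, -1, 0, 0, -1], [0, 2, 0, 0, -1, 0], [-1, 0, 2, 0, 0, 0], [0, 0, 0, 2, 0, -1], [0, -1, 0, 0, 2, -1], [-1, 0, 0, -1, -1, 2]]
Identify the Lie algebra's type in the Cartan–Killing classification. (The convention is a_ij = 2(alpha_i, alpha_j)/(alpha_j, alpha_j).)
E6

The matrix has rank 6 with 2's on the diagonal. Reading the off-diagonal entries as Dynkin edges (a single edge where a_ij = a_ji = -1; a double or triple edge where a_ij * a_ji = 2 or 3), the diagram is a chain of 5 nodes with one extra node attached to the third node from one end (E_6). One simple-root ordering that puts it in standard form is (alpha_3, alpha_4, alpha_1, alpha_6, alpha_5, alpha_2). So the algebra is type E_6.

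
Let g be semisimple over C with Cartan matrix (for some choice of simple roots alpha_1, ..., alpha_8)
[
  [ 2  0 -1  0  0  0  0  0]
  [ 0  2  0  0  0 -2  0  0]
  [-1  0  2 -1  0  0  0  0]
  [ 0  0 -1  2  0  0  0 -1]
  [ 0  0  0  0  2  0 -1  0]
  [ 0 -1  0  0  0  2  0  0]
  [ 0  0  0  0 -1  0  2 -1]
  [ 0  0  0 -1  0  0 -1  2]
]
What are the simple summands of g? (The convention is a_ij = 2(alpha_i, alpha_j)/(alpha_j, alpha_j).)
The diagram associated to this matrix has two connected components: the simple roots {alpha_1, alpha_3, alpha_4, alpha_5, alpha_7, alpha_8} form a chain of 6 nodes with single edges (A_6), and {alpha_2, alpha_6} form a chain of 2 nodes with a double edge at one end; the terminal node there is the unique short simple root (B_2). A semisimple Lie algebra decomposes uniquely as the direct sum of simple ideals, one per connected component of its Dynkin diagram, so g ≅ A_6 ⊕ B_2 (dimension 48 + 10 = 58).

A6 + B2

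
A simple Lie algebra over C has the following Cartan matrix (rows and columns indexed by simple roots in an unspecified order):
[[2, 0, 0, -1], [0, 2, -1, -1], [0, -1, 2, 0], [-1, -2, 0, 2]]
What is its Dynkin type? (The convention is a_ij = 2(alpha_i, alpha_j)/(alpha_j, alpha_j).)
F_4

The matrix has rank 4 with 2's on the diagonal. Reading the off-diagonal entries as Dynkin edges (a single edge where a_ij = a_ji = -1; a double or triple edge where a_ij * a_ji = 2 or 3), the diagram is a chain of 4 nodes with a double edge between the middle two (F_4). One simple-root ordering that puts it in standard form is (alpha_1, alpha_4, alpha_2, alpha_3). So the algebra is type F_4.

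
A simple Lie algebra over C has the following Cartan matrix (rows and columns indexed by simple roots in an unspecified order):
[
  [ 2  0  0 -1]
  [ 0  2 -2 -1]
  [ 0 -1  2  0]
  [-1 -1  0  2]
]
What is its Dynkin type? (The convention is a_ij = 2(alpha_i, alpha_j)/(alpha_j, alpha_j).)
B_4

The matrix has rank 4 with 2's on the diagonal. Reading the off-diagonal entries as Dynkin edges (a single edge where a_ij = a_ji = -1; a double or triple edge where a_ij * a_ji = 2 or 3), the diagram is a chain of 4 nodes with a double edge at one end; the terminal node there is the unique short simple root (B_4). One simple-root ordering that puts it in standard form is (alpha_1, alpha_4, alpha_2, alpha_3). So the algebra is type B_4, i.e. so(9).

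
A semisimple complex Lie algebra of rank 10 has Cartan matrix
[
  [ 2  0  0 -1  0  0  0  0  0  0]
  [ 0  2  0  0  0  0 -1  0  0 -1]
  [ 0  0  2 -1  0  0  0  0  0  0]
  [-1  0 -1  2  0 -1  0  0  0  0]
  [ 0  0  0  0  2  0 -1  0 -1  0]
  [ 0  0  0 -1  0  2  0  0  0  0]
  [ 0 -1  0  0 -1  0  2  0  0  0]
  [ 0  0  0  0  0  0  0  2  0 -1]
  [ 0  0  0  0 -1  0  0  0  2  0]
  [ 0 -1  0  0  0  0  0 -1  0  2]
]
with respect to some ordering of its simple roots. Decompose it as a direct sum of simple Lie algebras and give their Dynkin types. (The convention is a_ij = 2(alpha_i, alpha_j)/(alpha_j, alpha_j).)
The diagram associated to this matrix has two connected components: the simple roots {alpha_2, alpha_5, alpha_7, alpha_8, alpha_9, alpha_10} form a chain of 6 nodes with single edges (A_6), and {alpha_1, alpha_3, alpha_4, alpha_6} form a chain of 2 nodes with a fork of two nodes at one end (D_4). A semisimple Lie algebra decomposes uniquely as the direct sum of simple ideals, one per connected component of its Dynkin diagram, so g ≅ A_6 ⊕ D_4 (dimension 48 + 28 = 76).

A_6 ⊕ D_4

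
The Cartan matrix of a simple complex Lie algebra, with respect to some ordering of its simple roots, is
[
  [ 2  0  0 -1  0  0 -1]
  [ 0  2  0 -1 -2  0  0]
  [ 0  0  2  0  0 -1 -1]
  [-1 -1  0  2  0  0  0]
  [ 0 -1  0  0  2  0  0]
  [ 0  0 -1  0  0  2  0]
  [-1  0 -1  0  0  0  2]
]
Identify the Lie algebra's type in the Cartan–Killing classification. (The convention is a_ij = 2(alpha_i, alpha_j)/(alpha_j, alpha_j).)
B7

The matrix has rank 7 with 2's on the diagonal. Reading the off-diagonal entries as Dynkin edges (a single edge where a_ij = a_ji = -1; a double or triple edge where a_ij * a_ji = 2 or 3), the diagram is a chain of 7 nodes with a double edge at one end; the terminal node there is the unique short simple root (B_7). One simple-root ordering that puts it in standard form is (alpha_6, alpha_3, alpha_7, alpha_1, alpha_4, alpha_2, alpha_5). So the algebra is type B_7, i.e. so(15).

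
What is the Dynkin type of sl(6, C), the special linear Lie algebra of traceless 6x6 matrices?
A_5

This is sl(6), which has dimension 6^2 - 1 = 35 and rank 6 - 1 = 5 (a Cartan subalgebra is the diagonal traceless matrices). In the classification of classical Lie algebras, the special linear algebra sl(n+1) has type A_n; here n = 5, so the Dynkin diagram is a chain of 5 nodes with single edges (A_5). Hence the type is A_5.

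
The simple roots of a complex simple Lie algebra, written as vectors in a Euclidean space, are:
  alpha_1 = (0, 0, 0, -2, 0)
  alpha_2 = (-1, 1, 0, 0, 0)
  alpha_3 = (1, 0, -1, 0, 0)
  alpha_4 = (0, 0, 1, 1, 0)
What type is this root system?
C_4

Compute the Cartan integers a_ij = 2(alpha_i, alpha_j)/(alpha_j, alpha_j); the resulting 4x4 Cartan matrix is
[[2, 0, 0, -2], [0, 2, -1, 0], [0, -1, 2, -1], [-1, 0, -1, 2]].
The roots have two lengths (squared-length ratio 2:1); the short ones are alpha_{2,3,4}. The associated Dynkin diagram is a chain of 4 nodes with a double edge at one end; the terminal node there is the unique long simple root (C_4), so the type is C_4 (the algebra sp(8)).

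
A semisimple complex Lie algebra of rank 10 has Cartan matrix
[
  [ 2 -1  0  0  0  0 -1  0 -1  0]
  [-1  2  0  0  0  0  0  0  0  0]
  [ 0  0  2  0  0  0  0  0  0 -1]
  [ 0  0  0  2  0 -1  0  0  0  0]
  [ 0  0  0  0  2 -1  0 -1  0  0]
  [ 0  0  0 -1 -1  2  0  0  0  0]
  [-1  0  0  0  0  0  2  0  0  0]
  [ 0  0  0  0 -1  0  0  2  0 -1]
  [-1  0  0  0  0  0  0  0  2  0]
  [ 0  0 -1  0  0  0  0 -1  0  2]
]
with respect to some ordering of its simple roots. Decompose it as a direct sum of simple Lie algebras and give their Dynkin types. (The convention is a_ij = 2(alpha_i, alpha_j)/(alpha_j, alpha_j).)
A_6 ⊕ D_4

The diagram associated to this matrix has two connected components: the simple roots {alpha_3, alpha_4, alpha_5, alpha_6, alpha_8, alpha_10} form a chain of 6 nodes with single edges (A_6), and {alpha_1, alpha_2, alpha_7, alpha_9} form a chain of 2 nodes with a fork of two nodes at one end (D_4). A semisimple Lie algebra decomposes uniquely as the direct sum of simple ideals, one per connected component of its Dynkin diagram, so g ≅ A_6 ⊕ D_4 (dimension 48 + 28 = 76).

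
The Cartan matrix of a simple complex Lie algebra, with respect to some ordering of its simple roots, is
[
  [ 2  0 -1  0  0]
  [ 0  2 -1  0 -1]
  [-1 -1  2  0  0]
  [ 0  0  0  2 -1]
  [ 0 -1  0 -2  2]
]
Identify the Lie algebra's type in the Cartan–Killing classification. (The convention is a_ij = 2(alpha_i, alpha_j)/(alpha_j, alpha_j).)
B_5

The matrix has rank 5 with 2's on the diagonal. Reading the off-diagonal entries as Dynkin edges (a single edge where a_ij = a_ji = -1; a double or triple edge where a_ij * a_ji = 2 or 3), the diagram is a chain of 5 nodes with a double edge at one end; the terminal node there is the unique short simple root (B_5). One simple-root ordering that puts it in standard form is (alpha_1, alpha_3, alpha_2, alpha_5, alpha_4). So the algebra is type B_5, i.e. so(11).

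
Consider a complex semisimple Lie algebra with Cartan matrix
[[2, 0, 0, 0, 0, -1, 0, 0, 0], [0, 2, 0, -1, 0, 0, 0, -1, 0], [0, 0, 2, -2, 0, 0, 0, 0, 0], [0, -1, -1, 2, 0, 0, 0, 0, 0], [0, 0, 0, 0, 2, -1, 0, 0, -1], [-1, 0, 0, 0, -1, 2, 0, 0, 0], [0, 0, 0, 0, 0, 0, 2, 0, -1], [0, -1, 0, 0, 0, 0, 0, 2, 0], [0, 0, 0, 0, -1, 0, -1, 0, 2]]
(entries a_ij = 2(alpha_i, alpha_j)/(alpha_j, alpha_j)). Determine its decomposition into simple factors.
A_5 ⊕ C_4

The diagram associated to this matrix has two connected components: the simple roots {alpha_1, alpha_5, alpha_6, alpha_7, alpha_9} form a chain of 5 nodes with single edges (A_5), and {alpha_2, alpha_3, alpha_4, alpha_8} form a chain of 4 nodes with a double edge at one end; the terminal node there is the unique long simple root (C_4). A semisimple Lie algebra decomposes uniquely as the direct sum of simple ideals, one per connected component of its Dynkin diagram, so g ≅ A_5 ⊕ C_4 (dimension 35 + 36 = 71).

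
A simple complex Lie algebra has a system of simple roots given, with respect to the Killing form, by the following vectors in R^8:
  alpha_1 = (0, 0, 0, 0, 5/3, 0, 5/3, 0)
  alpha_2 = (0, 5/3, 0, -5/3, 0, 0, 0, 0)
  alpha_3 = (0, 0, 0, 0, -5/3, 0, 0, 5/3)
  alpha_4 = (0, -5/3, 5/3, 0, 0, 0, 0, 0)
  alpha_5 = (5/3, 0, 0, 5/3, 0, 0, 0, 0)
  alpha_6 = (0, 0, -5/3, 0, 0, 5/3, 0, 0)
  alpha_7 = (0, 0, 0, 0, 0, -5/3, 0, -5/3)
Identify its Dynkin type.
A_7

Compute the Cartan integers a_ij = 2(alpha_i, alpha_j)/(alpha_j, alpha_j); the resulting 7x7 Cartan matrix is
[[2, 0, -1, 0, 0, 0, 0], [0, 2, 0, -1, -1, 0, 0], [-1, 0, 2, 0, 0, 0, -1], [0, -1, 0, 2, 0, -1, 0], [0, -1, 0, 0, 2, 0, 0], [0, 0, 0, -1, 0, 2, -1], [0, 0, -1, 0, 0, -1, 2]].
All simple roots have the same length, so the diagram is simply laced. The associated Dynkin diagram is a chain of 7 nodes with single edges (A_7), so the type is A_7 (the algebra sl(8)).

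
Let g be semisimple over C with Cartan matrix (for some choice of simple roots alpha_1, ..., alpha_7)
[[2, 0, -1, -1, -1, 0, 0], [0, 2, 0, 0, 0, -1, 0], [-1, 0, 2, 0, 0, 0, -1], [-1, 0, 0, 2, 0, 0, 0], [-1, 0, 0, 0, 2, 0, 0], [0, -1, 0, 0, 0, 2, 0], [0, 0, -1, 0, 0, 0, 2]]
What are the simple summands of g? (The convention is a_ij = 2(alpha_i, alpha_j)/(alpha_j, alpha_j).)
type A_2 + type D_5

The diagram associated to this matrix has two connected components: the simple roots {alpha_2, alpha_6} form a chain of 2 nodes with single edges (A_2), and {alpha_1, alpha_3, alpha_4, alpha_5, alpha_7} form a chain of 3 nodes with a fork of two nodes at one end (D_5). A semisimple Lie algebra decomposes uniquely as the direct sum of simple ideals, one per connected component of its Dynkin diagram, so g ≅ A_2 ⊕ D_5 (dimension 8 + 45 = 53).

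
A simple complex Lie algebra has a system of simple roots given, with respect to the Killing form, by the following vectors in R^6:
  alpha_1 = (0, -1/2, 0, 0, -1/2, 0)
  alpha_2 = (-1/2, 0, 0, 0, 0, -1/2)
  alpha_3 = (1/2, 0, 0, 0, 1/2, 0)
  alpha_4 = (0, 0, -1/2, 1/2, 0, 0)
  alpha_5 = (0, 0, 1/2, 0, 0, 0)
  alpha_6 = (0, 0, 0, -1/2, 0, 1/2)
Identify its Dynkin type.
type B_6

Compute the Cartan integers a_ij = 2(alpha_i, alpha_j)/(alpha_j, alpha_j); the resulting 6x6 Cartan matrix is
[[2, 0, -1, 0, 0, 0], [0, 2, -1, 0, 0, -1], [-1, -1, 2, 0, 0, 0], [0, 0, 0, 2, -2, -1], [0, 0, 0, -1, 2, 0], [0, -1, 0, -1, 0, 2]].
The roots have two lengths (squared-length ratio 2:1); the short ones are alpha_{5}. The associated Dynkin diagram is a chain of 6 nodes with a double edge at one end; the terminal node there is the unique short simple root (B_6), so the type is B_6 (the algebra so(13)).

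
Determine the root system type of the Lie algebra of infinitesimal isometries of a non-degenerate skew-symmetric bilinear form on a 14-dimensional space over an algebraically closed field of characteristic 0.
C_7 (sp(14))

This is sp(14), which has dimension 14(14+1)/2 = 105 and rank 14/2 = 7. In the classification of classical Lie algebras, the symplectic algebra sp(2n) has type C_n; here n = 7, so the Dynkin diagram is a chain of 7 nodes with a double edge at one end; the terminal node there is the unique long simple root (C_7). Hence the type is C_7.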